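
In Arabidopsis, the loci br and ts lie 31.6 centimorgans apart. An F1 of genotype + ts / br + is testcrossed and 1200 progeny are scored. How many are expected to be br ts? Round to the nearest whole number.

A map distance of 31.6 centimorgans corresponds to a recombination frequency of 0.316.
The F1 is + ts / br +, so br ts is a recombinant gamete class with expected frequency r/2 = 0.316/2 = 0.1580.
Expected number = 0.1580 × 1200 = 189.60 ≈ 190.

190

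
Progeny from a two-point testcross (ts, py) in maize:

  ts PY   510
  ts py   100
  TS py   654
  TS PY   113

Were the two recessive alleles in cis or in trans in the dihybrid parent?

The two most frequent classes are TS py (654) and ts PY (510); these are the parental (non-recombinant) types.
So the F1 carried TS py on one chromosome and ts PY on the other — the recessive alleles are on opposite chromosomes (trans / repulsion).

trans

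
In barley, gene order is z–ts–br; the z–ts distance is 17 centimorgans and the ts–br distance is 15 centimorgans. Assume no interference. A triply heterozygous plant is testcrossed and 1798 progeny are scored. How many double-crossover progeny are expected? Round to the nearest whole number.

Map distances give recombination frequencies of 0.170 and 0.150 for the two intervals.
With no interference, expected double-crossover frequency = 0.170 × 0.150 = 0.02550.
Expected number = 0.02550 × 1798 = 45.85 ≈ 46.

46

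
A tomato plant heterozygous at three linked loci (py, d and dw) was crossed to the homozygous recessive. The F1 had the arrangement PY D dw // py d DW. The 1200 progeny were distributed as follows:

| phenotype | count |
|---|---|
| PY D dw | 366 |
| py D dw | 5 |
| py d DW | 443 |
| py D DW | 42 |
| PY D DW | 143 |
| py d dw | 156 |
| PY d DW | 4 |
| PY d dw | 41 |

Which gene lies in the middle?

The two rarest classes, py D dw and PY d DW, are the double crossovers. Comparing them with the parentals, only the py allele has switched, so py is the middle locus and the order is dw – py – d.

py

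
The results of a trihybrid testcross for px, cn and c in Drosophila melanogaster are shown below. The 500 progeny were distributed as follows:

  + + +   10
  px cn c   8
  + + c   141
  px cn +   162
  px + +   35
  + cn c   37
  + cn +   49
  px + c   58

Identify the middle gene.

The two most frequent reciprocal classes, + + c and px cn +, are the parental types, so the F1 was + + c / px cn +.
The two rarest classes, + + + and px cn c, are the double crossovers. Comparing them with the parentals, only the c allele has switched, so c is the middle locus and the order is px – c – cn.

c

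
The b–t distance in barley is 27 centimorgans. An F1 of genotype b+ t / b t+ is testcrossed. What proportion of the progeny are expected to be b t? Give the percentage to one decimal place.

A map distance of 27 centimorgans corresponds to a recombination frequency of 0.270.
The F1 is b+ t / b t+, so b t is a recombinant gamete class with expected frequency r/2 = 0.270/2 = 0.1350.
That is 0.1350 = 13.5% of the progeny.

13.5%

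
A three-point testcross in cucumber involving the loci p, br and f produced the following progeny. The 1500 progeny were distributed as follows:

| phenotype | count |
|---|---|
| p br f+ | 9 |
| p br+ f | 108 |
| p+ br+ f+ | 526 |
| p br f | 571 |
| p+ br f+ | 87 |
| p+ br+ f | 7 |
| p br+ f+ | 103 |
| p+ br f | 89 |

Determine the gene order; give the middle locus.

f

The two most frequent reciprocal classes, p+ br+ f+ and p br f, are the parental types, so the F1 was p+ br+ f+ / p br f.
The two rarest classes, p+ br+ f and p br f+, are the double crossovers. Comparing them with the parentals, only the f allele has switched, so f is the middle locus and the order is p – f – br.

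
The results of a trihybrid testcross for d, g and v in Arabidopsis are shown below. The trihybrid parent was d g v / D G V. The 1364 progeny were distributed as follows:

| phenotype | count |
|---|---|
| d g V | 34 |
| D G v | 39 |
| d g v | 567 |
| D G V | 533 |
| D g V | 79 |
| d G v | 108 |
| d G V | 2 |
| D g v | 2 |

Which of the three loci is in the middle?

d

The two rarest classes, D g v and d G V, are the double crossovers. Comparing them with the parentals, only the d allele has switched, so d is the middle locus and the order is v – d – g.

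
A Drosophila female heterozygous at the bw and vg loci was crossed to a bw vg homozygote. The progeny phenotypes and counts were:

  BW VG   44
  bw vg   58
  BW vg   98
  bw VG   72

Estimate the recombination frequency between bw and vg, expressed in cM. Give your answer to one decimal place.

The two most frequent classes, BW vg (98) and bw VG (72), are the parental types, so the F1 was BW vg / bw VG.
The recombinant classes are BW VG and bw vg: 44 + 58 = 102.
Recombination frequency = 102/272 = 0.3750 ≈ 37.5%, i.e. 37.5 cM.

37.5 cM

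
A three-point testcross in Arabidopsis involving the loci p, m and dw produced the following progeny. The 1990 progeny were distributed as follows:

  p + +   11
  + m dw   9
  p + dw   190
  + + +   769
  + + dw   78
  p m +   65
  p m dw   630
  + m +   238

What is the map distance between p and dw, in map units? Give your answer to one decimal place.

8.2 map units

The two most frequent reciprocal classes, p m dw and + + +, are the parental types, so the F1 was p m dw / + + +.
The two rarest classes, + m dw and p + +, are the double crossovers. Comparing them with the parentals, only the p allele has switched, so p is the middle locus and the order is m – p – dw.
Crossovers in the p–dw interval produce the single-crossover classes p m + and + + dw (65 + 78 = 143) plus the double crossovers (20).
RF(p–dw) = (143 + 20) / 1990 = 163/1990 = 0.0819 → 8.2 map units.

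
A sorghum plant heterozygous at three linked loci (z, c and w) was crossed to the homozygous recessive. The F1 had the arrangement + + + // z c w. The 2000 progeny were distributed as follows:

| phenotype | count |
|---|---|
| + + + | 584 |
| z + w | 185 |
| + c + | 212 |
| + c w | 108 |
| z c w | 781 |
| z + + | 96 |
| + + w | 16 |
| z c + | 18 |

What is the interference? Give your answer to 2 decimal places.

The two rarest classes, + + w and z c +, are the double crossovers. Comparing them with the parentals, only the w allele has switched, so w is the middle locus and the order is c – w – z.
c–w: (397 + 34)/2000 = 0.2155; w–z: (204 + 34)/2000 = 0.1190.
Expected DCO frequency = 0.2155 × 0.1190 ≈ 0.02564; observed = 34/2000 ≈ 0.01700.
Coefficient of coincidence = 0.01700/0.02564 ≈ 0.66; interference = 1 − 0.66 = 0.34.

0.34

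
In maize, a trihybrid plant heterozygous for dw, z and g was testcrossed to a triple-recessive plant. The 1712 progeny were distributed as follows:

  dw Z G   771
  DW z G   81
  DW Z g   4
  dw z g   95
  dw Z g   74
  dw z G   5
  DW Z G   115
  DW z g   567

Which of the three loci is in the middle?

The two most frequent reciprocal classes, DW z g and dw Z G, are the parental types, so the F1 was DW z g / dw Z G.
The two rarest classes, DW Z g and dw z G, are the double crossovers. Comparing them with the parentals, only the z allele has switched, so z is the middle locus and the order is g – z – dw.

z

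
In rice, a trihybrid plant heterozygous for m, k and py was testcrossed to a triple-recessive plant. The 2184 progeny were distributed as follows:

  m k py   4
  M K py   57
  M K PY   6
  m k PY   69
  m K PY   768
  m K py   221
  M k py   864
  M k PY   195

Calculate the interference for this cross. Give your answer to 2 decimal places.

The two most frequent reciprocal classes, m K PY and M k py, are the parental types, so the F1 was m K PY / M k py.
The two rarest classes, M K PY and m k py, are the double crossovers. Comparing them with the parentals, only the m allele has switched, so m is the middle locus and the order is py – m – k.
py–m: (416 + 10)/2184 = 0.1951; m–k: (126 + 10)/2184 = 0.0623.
Expected DCO frequency = 0.1951 × 0.0623 ≈ 0.01215; observed = 10/2184 ≈ 0.00458.
Coefficient of coincidence = 0.00458/0.01215 ≈ 0.38; interference = 1 − 0.38 = 0.62.

0.62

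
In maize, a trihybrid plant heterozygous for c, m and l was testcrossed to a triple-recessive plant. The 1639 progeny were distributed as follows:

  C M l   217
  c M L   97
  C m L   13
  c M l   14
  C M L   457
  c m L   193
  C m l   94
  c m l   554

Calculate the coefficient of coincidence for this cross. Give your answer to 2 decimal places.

The two most frequent reciprocal classes, c m l and C M L, are the parental types, so the F1 was c m l / C M L.
The two rarest classes, c M l and C m L, are the double crossovers. Comparing them with the parentals, only the m allele has switched, so m is the middle locus and the order is l – m – c.
l–m: (410 + 27)/1639 = 0.2666; m–c: (191 + 27)/1639 = 0.1330.
Expected DCO frequency = 0.2666 × 0.1330 ≈ 0.03546; observed = 27/1639 ≈ 0.01647.
Coefficient of coincidence = 0.01647/0.03546 ≈ 0.46.

0.46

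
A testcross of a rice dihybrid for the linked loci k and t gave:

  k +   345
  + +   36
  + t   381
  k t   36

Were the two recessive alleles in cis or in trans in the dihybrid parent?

The two most frequent classes are + t (381) and k + (345); these are the parental (non-recombinant) types.
So the F1 carried + t on one chromosome and k + on the other — the recessive alleles are on opposite chromosomes (trans / repulsion).

trans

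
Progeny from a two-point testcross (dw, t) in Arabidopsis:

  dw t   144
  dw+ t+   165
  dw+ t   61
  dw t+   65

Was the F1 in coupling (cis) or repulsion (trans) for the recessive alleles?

The two most frequent classes are dw+ t+ (165) and dw t (144); these are the parental (non-recombinant) types.
So the F1 carried dw+ t+ on one chromosome and dw t on the other — the recessive alleles are on the same chromosome (cis / coupling).

cis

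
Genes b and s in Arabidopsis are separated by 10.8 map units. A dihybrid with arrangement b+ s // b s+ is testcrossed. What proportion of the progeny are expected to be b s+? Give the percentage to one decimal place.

A map distance of 10.8 map units corresponds to a recombination frequency of 0.108.
The F1 is b+ s / b s+, so b s+ is a parental gamete class with expected frequency (1 − r)/2 = 0.892/2 = 0.4460.
That is 0.4460 = 44.6% of the progeny.

44.6%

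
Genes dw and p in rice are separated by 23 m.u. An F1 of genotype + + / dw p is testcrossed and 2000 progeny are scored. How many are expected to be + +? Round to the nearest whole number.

770

A map distance of 23 m.u. corresponds to a recombination frequency of 0.230.
The F1 is + + / dw p, so + + is a parental gamete class with expected frequency (1 − r)/2 = 0.770/2 = 0.3850.
Expected number = 0.3850 × 2000 = 770.00 ≈ 770.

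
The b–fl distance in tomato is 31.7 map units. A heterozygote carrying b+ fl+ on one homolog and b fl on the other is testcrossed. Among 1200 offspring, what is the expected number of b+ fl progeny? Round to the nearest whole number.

A map distance of 31.7 map units corresponds to a recombination frequency of 0.317.
The F1 is b+ fl+ / b fl, so b+ fl is a recombinant gamete class with expected frequency r/2 = 0.317/2 = 0.1585.
Expected number = 0.1585 × 1200 = 190.20 ≈ 190.

190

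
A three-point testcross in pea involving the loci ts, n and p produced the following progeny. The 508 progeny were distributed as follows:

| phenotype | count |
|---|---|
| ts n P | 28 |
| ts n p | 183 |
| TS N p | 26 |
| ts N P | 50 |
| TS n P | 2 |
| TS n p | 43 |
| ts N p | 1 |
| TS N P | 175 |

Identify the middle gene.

n

The two most frequent reciprocal classes, TS N P and ts n p, are the parental types, so the F1 was TS N P / ts n p.
The two rarest classes, TS n P and ts N p, are the double crossovers. Comparing them with the parentals, only the n allele has switched, so n is the middle locus and the order is ts – n – p.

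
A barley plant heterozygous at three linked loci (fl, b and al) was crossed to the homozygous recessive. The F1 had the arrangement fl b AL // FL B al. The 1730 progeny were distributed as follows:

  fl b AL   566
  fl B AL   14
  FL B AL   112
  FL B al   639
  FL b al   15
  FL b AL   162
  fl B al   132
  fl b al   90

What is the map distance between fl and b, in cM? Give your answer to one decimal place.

The two rarest classes, fl B AL and FL b al, are the double crossovers. Comparing them with the parentals, only the b allele has switched, so b is the middle locus and the order is fl – b – al.
Crossovers in the fl–b interval produce the single-crossover classes FL b AL and fl B al (162 + 132 = 294) plus the double crossovers (29).
RF(fl–b) = (294 + 29) / 1730 = 323/1730 = 0.1867 → 18.7 cM.

18.7 cM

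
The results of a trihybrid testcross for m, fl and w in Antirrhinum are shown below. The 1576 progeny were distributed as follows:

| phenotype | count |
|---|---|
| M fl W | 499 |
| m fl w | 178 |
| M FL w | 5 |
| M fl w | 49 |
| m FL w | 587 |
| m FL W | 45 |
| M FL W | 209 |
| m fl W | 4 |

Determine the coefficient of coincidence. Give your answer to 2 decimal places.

The two most frequent reciprocal classes, m FL w and M fl W, are the parental types, so the F1 was m FL w / M fl W.
The two rarest classes, M FL w and m fl W, are the double crossovers. Comparing them with the parentals, only the m allele has switched, so m is the middle locus and the order is fl – m – w.
fl–m: (387 + 9)/1576 = 0.2513; m–w: (94 + 9)/1576 = 0.0654.
Expected DCO frequency = 0.2513 × 0.0654 ≈ 0.01644; observed = 9/1576 ≈ 0.00571.
Coefficient of coincidence = 0.00571/0.01644 ≈ 0.35.

0.35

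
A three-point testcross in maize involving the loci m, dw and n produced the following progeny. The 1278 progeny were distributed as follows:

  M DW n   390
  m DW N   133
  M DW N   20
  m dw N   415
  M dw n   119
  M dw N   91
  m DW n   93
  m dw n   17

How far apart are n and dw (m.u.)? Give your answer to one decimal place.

The two most frequent reciprocal classes, m dw N and M DW n, are the parental types, so the F1 was m dw N / M DW n.
The two rarest classes, m dw n and M DW N, are the double crossovers. Comparing them with the parentals, only the n allele has switched, so n is the middle locus and the order is m – n – dw.
Crossovers in the n–dw interval produce the single-crossover classes m DW N and M dw n (133 + 119 = 252) plus the double crossovers (37).
RF(n–dw) = (252 + 37) / 1278 = 289/1278 = 0.2261 → 22.6 m.u.

22.6 m.u.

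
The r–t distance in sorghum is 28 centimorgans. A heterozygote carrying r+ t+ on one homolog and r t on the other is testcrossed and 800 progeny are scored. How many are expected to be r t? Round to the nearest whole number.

288

A map distance of 28 centimorgans corresponds to a recombination frequency of 0.280.
The F1 is r+ t+ / r t, so r t is a parental gamete class with expected frequency (1 − r)/2 = 0.720/2 = 0.3600.
Expected number = 0.3600 × 800 = 288.00 ≈ 288.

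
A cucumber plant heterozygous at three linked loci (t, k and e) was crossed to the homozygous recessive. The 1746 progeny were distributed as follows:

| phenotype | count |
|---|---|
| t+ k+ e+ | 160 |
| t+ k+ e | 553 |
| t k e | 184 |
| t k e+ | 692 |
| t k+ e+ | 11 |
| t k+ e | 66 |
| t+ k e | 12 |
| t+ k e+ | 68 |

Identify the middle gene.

The two most frequent reciprocal classes, t k e+ and t+ k+ e, are the parental types, so the F1 was t k e+ / t+ k+ e.
The two rarest classes, t k+ e+ and t+ k e, are the double crossovers. Comparing them with the parentals, only the k allele has switched, so k is the middle locus and the order is t – k – e.

k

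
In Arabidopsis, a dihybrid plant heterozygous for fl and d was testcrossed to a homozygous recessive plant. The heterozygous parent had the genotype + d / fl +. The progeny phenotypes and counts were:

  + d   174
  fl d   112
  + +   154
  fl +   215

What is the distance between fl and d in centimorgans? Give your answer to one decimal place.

40.6 centimorgans

The recombinant classes are + + and fl d: 154 + 112 = 266.
Recombination frequency = 266/655 = 0.4061 ≈ 40.6%, i.e. 40.6 centimorgans.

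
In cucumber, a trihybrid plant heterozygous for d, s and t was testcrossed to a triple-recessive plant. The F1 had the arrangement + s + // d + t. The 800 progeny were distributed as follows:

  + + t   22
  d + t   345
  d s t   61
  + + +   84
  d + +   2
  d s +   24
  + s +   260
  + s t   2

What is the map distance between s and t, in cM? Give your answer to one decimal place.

The two rarest classes, + s t and d + +, are the double crossovers. Comparing them with the parentals, only the t allele has switched, so t is the middle locus and the order is s – t – d.
Crossovers in the s–t interval produce the single-crossover classes + + + and d s t (84 + 61 = 145) plus the double crossovers (4).
RF(s–t) = (145 + 4) / 800 = 149/800 = 0.1862 → 18.6 cM.

18.6 cM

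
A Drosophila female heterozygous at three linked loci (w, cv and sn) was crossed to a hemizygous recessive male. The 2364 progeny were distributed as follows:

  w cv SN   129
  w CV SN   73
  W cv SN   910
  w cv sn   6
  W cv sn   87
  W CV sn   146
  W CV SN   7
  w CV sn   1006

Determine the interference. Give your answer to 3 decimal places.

The two most frequent reciprocal classes, W cv SN and w CV sn, are the parental types, so the F1 was W cv SN / w CV sn.
The two rarest classes, W CV SN and w cv sn, are the double crossovers. Comparing them with the parentals, only the cv allele has switched, so cv is the middle locus and the order is sn – cv – w.
sn–cv: (160 + 13)/2364 = 0.0732; cv–w: (275 + 13)/2364 = 0.1218.
Expected DCO frequency = 0.0732 × 0.1218 ≈ 0.00892; observed = 13/2364 ≈ 0.00550.
Coefficient of coincidence = 0.00550/0.00892 ≈ 0.617; interference = 1 − 0.617 = 0.383.

0.383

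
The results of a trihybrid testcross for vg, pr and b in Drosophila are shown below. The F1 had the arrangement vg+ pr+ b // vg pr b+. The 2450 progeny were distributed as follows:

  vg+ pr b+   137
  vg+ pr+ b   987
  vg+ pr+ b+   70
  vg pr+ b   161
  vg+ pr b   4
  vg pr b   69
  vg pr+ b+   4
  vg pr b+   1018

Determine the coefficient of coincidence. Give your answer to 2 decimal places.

The two rarest classes, vg+ pr b and vg pr+ b+, are the double crossovers. Comparing them with the parentals, only the pr allele has switched, so pr is the middle locus and the order is b – pr – vg.
b–pr: (139 + 8)/2450 = 0.0600; pr–vg: (298 + 8)/2450 = 0.1249.
Expected DCO frequency = 0.0600 × 0.1249 ≈ 0.00749; observed = 8/2450 ≈ 0.00327.
Coefficient of coincidence = 0.00327/0.00749 ≈ 0.44.

0.44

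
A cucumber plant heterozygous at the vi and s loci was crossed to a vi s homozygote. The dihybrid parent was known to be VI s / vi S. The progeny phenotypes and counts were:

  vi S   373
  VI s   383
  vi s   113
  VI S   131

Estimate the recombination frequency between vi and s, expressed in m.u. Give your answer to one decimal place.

24.4 m.u.

The recombinant classes are VI S and vi s: 131 + 113 = 244.
Recombination frequency = 244/1000 = 0.2440 ≈ 24.4%, i.e. 24.4 m.u.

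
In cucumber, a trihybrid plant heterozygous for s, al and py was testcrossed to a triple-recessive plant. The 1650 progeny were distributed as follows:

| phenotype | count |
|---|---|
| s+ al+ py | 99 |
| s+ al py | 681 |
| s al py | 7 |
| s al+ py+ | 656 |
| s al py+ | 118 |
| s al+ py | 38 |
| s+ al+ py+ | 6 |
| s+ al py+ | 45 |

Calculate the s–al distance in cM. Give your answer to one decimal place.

The two most frequent reciprocal classes, s+ al py and s al+ py+, are the parental types, so the F1 was s+ al py / s al+ py+.
The two rarest classes, s al py and s+ al+ py+, are the double crossovers. Comparing them with the parentals, only the s allele has switched, so s is the middle locus and the order is py – s – al.
Crossovers in the s–al interval produce the single-crossover classes s+ al+ py and s al py+ (99 + 118 = 217) plus the double crossovers (13).
RF(s–al) = (217 + 13) / 1650 = 230/1650 = 0.1394 → 13.9 cM.

13.9 cM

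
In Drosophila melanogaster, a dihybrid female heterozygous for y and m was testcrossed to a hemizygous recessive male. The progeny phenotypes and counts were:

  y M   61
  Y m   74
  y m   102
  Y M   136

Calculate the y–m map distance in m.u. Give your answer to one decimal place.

The two most frequent classes, Y M (136) and y m (102), are the parental types, so the F1 was Y M / y m.
The recombinant classes are Y m and y M: 74 + 61 = 135.
Recombination frequency = 135/373 = 0.3619 ≈ 36.2%, i.e. 36.2 m.u.

36.2 m.u.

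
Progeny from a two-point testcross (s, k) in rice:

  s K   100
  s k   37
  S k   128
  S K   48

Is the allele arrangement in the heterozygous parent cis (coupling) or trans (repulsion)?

trans

The two most frequent classes are S k (128) and s K (100); these are the parental (non-recombinant) types.
So the F1 carried S k on one chromosome and s K on the other — the recessive alleles are on opposite chromosomes (trans / repulsion).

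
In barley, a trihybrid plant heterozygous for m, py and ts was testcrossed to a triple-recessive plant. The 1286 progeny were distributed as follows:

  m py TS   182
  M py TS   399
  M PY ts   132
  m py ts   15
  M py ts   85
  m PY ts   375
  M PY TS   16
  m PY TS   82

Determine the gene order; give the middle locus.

py

The two most frequent reciprocal classes, m PY ts and M py TS, are the parental types, so the F1 was m PY ts / M py TS.
The two rarest classes, m py ts and M PY TS, are the double crossovers. Comparing them with the parentals, only the py allele has switched, so py is the middle locus and the order is m – py – ts.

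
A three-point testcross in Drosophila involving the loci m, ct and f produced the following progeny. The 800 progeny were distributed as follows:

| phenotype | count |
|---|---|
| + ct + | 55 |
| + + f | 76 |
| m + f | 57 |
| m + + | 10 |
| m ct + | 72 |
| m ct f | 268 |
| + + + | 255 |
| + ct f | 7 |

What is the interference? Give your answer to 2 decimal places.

0.36

The two most frequent reciprocal classes, m ct f and + + +, are the parental types, so the F1 was m ct f / + + +.
The two rarest classes, + ct f and m + +, are the double crossovers. Comparing them with the parentals, only the m allele has switched, so m is the middle locus and the order is ct – m – f.
ct–m: (112 + 17)/800 = 0.1613; m–f: (148 + 17)/800 = 0.2062.
Expected DCO frequency = 0.1613 × 0.2062 ≈ 0.03326; observed = 17/800 ≈ 0.02125.
Coefficient of coincidence = 0.02125/0.03326 ≈ 0.64; interference = 1 − 0.64 = 0.36.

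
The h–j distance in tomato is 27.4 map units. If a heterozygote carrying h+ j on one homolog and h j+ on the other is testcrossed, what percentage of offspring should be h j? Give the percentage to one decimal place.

A map distance of 27.4 map units corresponds to a recombination frequency of 0.274.
The F1 is h+ j / h j+, so h j is a recombinant gamete class with expected frequency r/2 = 0.274/2 = 0.1370.
That is 0.1370 = 13.7% of the progeny.

13.7%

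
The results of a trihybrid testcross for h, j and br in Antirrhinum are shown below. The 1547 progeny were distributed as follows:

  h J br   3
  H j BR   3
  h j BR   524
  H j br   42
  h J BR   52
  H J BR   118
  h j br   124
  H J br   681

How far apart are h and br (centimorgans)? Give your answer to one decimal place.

The two most frequent reciprocal classes, H J br and h j BR, are the parental types, so the F1 was H J br / h j BR.
The two rarest classes, h J br and H j BR, are the double crossovers. Comparing them with the parentals, only the h allele has switched, so h is the middle locus and the order is j – h – br.
Crossovers in the h–br interval produce the single-crossover classes H J BR and h j br (118 + 124 = 242) plus the double crossovers (6).
RF(h–br) = (242 + 6) / 1547 = 248/1547 = 0.1603 → 16.0 centimorgans.

16.0 centimorgans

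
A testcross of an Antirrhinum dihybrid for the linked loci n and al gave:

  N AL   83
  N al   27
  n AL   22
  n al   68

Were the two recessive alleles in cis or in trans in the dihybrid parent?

cis

The two most frequent classes are N AL (83) and n al (68); these are the parental (non-recombinant) types.
So the F1 carried N AL on one chromosome and n al on the other — the recessive alleles are on the same chromosome (cis / coupling).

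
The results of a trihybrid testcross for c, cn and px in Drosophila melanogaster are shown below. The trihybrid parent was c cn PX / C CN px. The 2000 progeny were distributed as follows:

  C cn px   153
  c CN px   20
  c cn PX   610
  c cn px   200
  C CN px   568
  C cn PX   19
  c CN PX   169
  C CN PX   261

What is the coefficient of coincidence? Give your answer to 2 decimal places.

0.43

The two rarest classes, C cn PX and c CN px, are the double crossovers. Comparing them with the parentals, only the c allele has switched, so c is the middle locus and the order is px – c – cn.
px–c: (461 + 39)/2000 = 0.2500; c–cn: (322 + 39)/2000 = 0.1805.
Expected DCO frequency = 0.2500 × 0.1805 ≈ 0.04512; observed = 39/2000 ≈ 0.01950.
Coefficient of coincidence = 0.01950/0.04512 ≈ 0.43.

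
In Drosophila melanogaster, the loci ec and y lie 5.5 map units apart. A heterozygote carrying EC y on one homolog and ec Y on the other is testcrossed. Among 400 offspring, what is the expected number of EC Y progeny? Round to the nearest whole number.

11

A map distance of 5.5 map units corresponds to a recombination frequency of 0.055.
The F1 is EC y / ec Y, so EC Y is a recombinant gamete class with expected frequency r/2 = 0.055/2 = 0.0275.
Expected number = 0.0275 × 400 = 11.00 ≈ 11.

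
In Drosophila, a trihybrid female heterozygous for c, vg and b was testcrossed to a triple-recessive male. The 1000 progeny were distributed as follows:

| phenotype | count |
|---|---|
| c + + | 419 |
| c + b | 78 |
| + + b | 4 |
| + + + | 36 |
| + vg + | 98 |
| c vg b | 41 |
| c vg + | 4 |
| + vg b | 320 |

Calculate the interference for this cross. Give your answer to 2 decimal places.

0.49

The two most frequent reciprocal classes, + vg b and c + +, are the parental types, so the F1 was + vg b / c + +.
The two rarest classes, + + b and c vg +, are the double crossovers. Comparing them with the parentals, only the vg allele has switched, so vg is the middle locus and the order is b – vg – c.
b–vg: (176 + 8)/1000 = 0.1840; vg–c: (77 + 8)/1000 = 0.0850.
Expected DCO frequency = 0.1840 × 0.0850 ≈ 0.01564; observed = 8/1000 ≈ 0.00800.
Coefficient of coincidence = 0.00800/0.01564 ≈ 0.51; interference = 1 − 0.51 = 0.49.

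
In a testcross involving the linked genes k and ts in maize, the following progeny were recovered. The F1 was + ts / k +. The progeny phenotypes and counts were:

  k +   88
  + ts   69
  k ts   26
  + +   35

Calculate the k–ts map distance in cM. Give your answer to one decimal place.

The recombinant classes are + + and k ts: 35 + 26 = 61.
Recombination frequency = 61/218 = 0.2798 ≈ 28.0%, i.e. 28.0 cM.

28.0 cM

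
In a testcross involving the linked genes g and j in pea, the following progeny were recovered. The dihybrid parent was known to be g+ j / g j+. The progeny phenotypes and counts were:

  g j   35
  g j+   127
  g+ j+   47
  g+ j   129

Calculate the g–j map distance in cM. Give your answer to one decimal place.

The recombinant classes are g+ j+ and g j: 47 + 35 = 82.
Recombination frequency = 82/338 = 0.2426 ≈ 24.3%, i.e. 24.3 cM.

24.3 cM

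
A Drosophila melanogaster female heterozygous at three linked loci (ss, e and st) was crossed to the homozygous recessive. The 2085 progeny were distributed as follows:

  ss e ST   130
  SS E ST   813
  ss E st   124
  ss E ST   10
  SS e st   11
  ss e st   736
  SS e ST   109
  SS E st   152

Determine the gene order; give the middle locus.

ss

The two most frequent reciprocal classes, ss e st and SS E ST, are the parental types, so the F1 was ss e st / SS E ST.
The two rarest classes, SS e st and ss E ST, are the double crossovers. Comparing them with the parentals, only the ss allele has switched, so ss is the middle locus and the order is st – ss – e.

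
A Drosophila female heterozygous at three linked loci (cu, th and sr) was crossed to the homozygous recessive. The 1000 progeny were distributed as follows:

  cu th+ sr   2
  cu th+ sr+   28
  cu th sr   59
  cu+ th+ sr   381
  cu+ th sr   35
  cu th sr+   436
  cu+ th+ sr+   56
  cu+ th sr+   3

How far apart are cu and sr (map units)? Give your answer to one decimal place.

12.0 map units

The two most frequent reciprocal classes, cu+ th+ sr and cu th sr+, are the parental types, so the F1 was cu+ th+ sr / cu th sr+.
The two rarest classes, cu th+ sr and cu+ th sr+, are the double crossovers. Comparing them with the parentals, only the cu allele has switched, so cu is the middle locus and the order is th – cu – sr.
Crossovers in the cu–sr interval produce the single-crossover classes cu+ th+ sr+ and cu th sr (56 + 59 = 115) plus the double crossovers (5).
RF(cu–sr) = (115 + 5) / 1000 = 120/1000 = 0.1200 → 12.0 map units.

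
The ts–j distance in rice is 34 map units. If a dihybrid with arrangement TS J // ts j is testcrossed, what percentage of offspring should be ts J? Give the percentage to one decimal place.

17.0%

A map distance of 34 map units corresponds to a recombination frequency of 0.340.
The F1 is TS J / ts j, so ts J is a recombinant gamete class with expected frequency r/2 = 0.340/2 = 0.1700.
That is 0.1700 = 17.0% of the progeny.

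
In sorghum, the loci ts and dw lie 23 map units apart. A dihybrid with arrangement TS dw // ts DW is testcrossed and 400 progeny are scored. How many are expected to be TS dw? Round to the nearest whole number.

154

A map distance of 23 map units corresponds to a recombination frequency of 0.230.
The F1 is TS dw / ts DW, so TS dw is a parental gamete class with expected frequency (1 − r)/2 = 0.770/2 = 0.3850.
Expected number = 0.3850 × 400 = 154.00 ≈ 154.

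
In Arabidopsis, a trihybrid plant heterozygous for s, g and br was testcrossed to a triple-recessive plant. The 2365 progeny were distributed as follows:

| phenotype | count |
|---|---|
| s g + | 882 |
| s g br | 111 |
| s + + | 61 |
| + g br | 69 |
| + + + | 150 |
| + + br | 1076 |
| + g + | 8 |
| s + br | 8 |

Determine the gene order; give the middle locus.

s

The two most frequent reciprocal classes, + + br and s g +, are the parental types, so the F1 was + + br / s g +.
The two rarest classes, s + br and + g +, are the double crossovers. Comparing them with the parentals, only the s allele has switched, so s is the middle locus and the order is g – s – br.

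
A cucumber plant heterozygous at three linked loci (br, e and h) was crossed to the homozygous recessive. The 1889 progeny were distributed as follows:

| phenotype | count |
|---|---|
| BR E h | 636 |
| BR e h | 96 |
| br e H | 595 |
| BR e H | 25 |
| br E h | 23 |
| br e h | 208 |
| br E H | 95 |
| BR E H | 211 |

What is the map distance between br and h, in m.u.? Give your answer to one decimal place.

24.7 m.u.

The two most frequent reciprocal classes, BR E h and br e H, are the parental types, so the F1 was BR E h / br e H.
The two rarest classes, br E h and BR e H, are the double crossovers. Comparing them with the parentals, only the br allele has switched, so br is the middle locus and the order is e – br – h.
Crossovers in the br–h interval produce the single-crossover classes BR E H and br e h (211 + 208 = 419) plus the double crossovers (48).
RF(br–h) = (419 + 48) / 1889 = 467/1889 = 0.2472 → 24.7 m.u.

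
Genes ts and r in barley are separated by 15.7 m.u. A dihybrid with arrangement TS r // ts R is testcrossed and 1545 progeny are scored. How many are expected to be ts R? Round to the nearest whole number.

651

A map distance of 15.7 m.u. corresponds to a recombination frequency of 0.157.
The F1 is TS r / ts R, so ts R is a parental gamete class with expected frequency (1 − r)/2 = 0.843/2 = 0.4215.
Expected number = 0.4215 × 1545 = 651.22 ≈ 651.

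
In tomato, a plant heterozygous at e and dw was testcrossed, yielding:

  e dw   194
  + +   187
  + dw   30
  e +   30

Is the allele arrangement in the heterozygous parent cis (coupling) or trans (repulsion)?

cis

The two most frequent classes are + + (187) and e dw (194); these are the parental (non-recombinant) types.
So the F1 carried + + on one chromosome and e dw on the other — the recessive alleles are on the same chromosome (cis / coupling).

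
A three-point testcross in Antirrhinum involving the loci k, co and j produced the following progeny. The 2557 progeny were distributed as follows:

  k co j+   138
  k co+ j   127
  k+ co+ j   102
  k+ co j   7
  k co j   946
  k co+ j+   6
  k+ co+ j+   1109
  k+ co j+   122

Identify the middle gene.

The two most frequent reciprocal classes, k+ co+ j+ and k co j, are the parental types, so the F1 was k+ co+ j+ / k co j.
The two rarest classes, k co+ j+ and k+ co j, are the double crossovers. Comparing them with the parentals, only the k allele has switched, so k is the middle locus and the order is co – k – j.

k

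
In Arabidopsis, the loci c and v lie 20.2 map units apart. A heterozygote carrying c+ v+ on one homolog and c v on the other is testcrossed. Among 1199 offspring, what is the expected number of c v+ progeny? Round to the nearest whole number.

121

A map distance of 20.2 map units corresponds to a recombination frequency of 0.202.
The F1 is c+ v+ / c v, so c v+ is a recombinant gamete class with expected frequency r/2 = 0.202/2 = 0.1010.
Expected number = 0.1010 × 1199 = 121.10 ≈ 121.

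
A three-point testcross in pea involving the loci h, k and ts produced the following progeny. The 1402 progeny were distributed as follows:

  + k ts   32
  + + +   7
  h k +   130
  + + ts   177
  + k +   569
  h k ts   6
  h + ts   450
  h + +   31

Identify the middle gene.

The two most frequent reciprocal classes, h + ts and + k +, are the parental types, so the F1 was h + ts / + k +.
The two rarest classes, h k ts and + + +, are the double crossovers. Comparing them with the parentals, only the k allele has switched, so k is the middle locus and the order is ts – k – h.

k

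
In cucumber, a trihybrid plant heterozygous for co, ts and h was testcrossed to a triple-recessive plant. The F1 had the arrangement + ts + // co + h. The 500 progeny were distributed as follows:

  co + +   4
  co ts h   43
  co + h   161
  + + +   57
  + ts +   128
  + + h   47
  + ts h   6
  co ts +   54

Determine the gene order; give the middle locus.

h

The two rarest classes, + ts h and co + +, are the double crossovers. Comparing them with the parentals, only the h allele has switched, so h is the middle locus and the order is ts – h – co.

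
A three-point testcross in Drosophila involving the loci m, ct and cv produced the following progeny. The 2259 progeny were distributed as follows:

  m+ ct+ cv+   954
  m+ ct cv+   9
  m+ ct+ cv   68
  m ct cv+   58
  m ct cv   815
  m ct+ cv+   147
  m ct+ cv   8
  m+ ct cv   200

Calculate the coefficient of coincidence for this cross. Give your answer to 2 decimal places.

0.74

The two most frequent reciprocal classes, m ct cv and m+ ct+ cv+, are the parental types, so the F1 was m ct cv / m+ ct+ cv+.
The two rarest classes, m ct+ cv and m+ ct cv+, are the double crossovers. Comparing them with the parentals, only the ct allele has switched, so ct is the middle locus and the order is cv – ct – m.
cv–ct: (126 + 17)/2259 = 0.0633; ct–m: (347 + 17)/2259 = 0.1611.
Expected DCO frequency = 0.0633 × 0.1611 ≈ 0.01020; observed = 17/2259 ≈ 0.00753.
Coefficient of coincidence = 0.00753/0.01020 ≈ 0.74.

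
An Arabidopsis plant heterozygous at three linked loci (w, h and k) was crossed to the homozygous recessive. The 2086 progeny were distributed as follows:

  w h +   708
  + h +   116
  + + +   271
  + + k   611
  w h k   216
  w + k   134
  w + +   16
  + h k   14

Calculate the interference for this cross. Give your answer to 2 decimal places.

The two most frequent reciprocal classes, + + k and w h +, are the parental types, so the F1 was + + k / w h +.
The two rarest classes, + h k and w + +, are the double crossovers. Comparing them with the parentals, only the h allele has switched, so h is the middle locus and the order is k – h – w.
k–h: (487 + 30)/2086 = 0.2478; h–w: (250 + 30)/2086 = 0.1342.
Expected DCO frequency = 0.2478 × 0.1342 ≈ 0.03325; observed = 30/2086 ≈ 0.01438.
Coefficient of coincidence = 0.01438/0.03325 ≈ 0.43; interference = 1 − 0.43 = 0.57.

0.57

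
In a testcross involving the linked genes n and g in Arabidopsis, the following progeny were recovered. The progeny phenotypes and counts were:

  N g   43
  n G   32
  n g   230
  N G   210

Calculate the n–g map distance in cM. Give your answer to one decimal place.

The two most frequent classes, N G (210) and n g (230), are the parental types, so the F1 was N G / n g.
The recombinant classes are N g and n G: 43 + 32 = 75.
Recombination frequency = 75/515 = 0.1456 ≈ 14.6%, i.e. 14.6 cM.

14.6 cM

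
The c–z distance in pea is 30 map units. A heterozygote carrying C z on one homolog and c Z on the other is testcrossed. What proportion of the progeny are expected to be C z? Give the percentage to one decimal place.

A map distance of 30 map units corresponds to a recombination frequency of 0.300.
The F1 is C z / c Z, so C z is a parental gamete class with expected frequency (1 − r)/2 = 0.700/2 = 0.3500.
That is 0.3500 = 35.0% of the progeny.

35.0%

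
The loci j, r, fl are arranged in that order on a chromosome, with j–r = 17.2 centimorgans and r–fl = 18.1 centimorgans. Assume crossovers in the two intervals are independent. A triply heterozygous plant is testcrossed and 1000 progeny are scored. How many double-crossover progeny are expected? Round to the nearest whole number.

Map distances give recombination frequencies of 0.172 and 0.181 for the two intervals.
With no interference, expected double-crossover frequency = 0.172 × 0.181 = 0.03113.
Expected number = 0.03113 × 1000 = 31.13 ≈ 31.

31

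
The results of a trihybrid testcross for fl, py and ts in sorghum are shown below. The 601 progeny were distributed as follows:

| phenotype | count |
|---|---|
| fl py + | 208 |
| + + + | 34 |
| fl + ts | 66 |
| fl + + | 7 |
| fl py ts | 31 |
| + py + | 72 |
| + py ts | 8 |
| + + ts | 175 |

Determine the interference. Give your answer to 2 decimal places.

0.26

The two most frequent reciprocal classes, + + ts and fl py +, are the parental types, so the F1 was + + ts / fl py +.
The two rarest classes, + py ts and fl + +, are the double crossovers. Comparing them with the parentals, only the py allele has switched, so py is the middle locus and the order is fl – py – ts.
fl–py: (138 + 15)/601 = 0.2546; py–ts: (65 + 15)/601 = 0.1331.
Expected DCO frequency = 0.2546 × 0.1331 ≈ 0.03389; observed = 15/601 ≈ 0.02496.
Coefficient of coincidence = 0.02496/0.03389 ≈ 0.74; interference = 1 − 0.74 = 0.26.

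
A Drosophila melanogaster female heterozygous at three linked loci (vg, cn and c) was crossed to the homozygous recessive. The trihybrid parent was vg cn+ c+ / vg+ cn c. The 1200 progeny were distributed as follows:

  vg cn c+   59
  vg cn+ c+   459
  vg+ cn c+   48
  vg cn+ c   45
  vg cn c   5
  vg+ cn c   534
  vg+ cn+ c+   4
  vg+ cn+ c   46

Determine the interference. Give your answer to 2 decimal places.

The two rarest classes, vg+ cn+ c+ and vg cn c, are the double crossovers. Comparing them with the parentals, only the vg allele has switched, so vg is the middle locus and the order is cn – vg – c.
cn–vg: (105 + 9)/1200 = 0.0950; vg–c: (93 + 9)/1200 = 0.0850.
Expected DCO frequency = 0.0950 × 0.0850 ≈ 0.00808; observed = 9/1200 ≈ 0.00750.
Coefficient of coincidence = 0.00750/0.00808 ≈ 0.93; interference = 1 − 0.93 = 0.07.

0.07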